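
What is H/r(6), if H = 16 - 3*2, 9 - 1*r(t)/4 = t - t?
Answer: 5/18 ≈ 0.27778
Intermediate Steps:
r(t) = 36 (r(t) = 36 - 4*(t - t) = 36 - 4*0 = 36 + 0 = 36)
H = 10 (H = 16 - 6 = 10)
H/r(6) = 10/36 = 10*(1/36) = 5/18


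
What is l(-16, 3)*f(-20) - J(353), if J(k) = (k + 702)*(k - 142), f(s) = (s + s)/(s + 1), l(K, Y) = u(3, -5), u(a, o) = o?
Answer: -4229695/19 ≈ -2.2262e+5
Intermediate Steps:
l(K, Y) = -5
f(s) = 2*s/(1 + s) (f(s) = (2*s)/(1 + s) = 2*s/(1 + s))
J(k) = (-142 + k)*(702 + k) (J(k) = (702 + k)*(-142 + k) = (-142 + k)*(702 + k))
l(-16, 3)*f(-20) - J(353) = -10*(-20)/(1 - 20) - (-99684 + 353² + 560*353) = -10*(-20)/(-19) - (-99684 + 124609 + 197680) = -10*(-20)*(-1)/19 - 1*222605 = -5*40/19 - 222605 = -200/19 - 222605 = -4229695/19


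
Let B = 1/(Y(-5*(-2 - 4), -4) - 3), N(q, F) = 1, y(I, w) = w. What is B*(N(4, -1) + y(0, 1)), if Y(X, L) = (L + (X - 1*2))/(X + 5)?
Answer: -70/81 ≈ -0.86420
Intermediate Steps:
Y(X, L) = (-2 + L + X)/(5 + X) (Y(X, L) = (L + (X - 2))/(5 + X) = (L + (-2 + X))/(5 + X) = (-2 + L + X)/(5 + X))
B = -35/81 (B = 1/((-2 - 4 - 5*(-2 - 4))/(5 - 5*(-2 - 4)) - 3) = 1/((-2 - 4 - 5*(-6))/(5 - 5*(-6)) - 3) = 1/((-2 - 4 + 30)/(5 + 30) - 3) = 1/(24/35 - 3) = 1/(-81/35) = -35/81 ≈ -0.43210)
B*(N(4, -1) + y(0, 1)) = -35*(1 + 1)/81 = -35/81*2 = -70/81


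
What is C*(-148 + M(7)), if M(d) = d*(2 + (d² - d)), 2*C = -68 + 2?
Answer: -5280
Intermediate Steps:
C = -33 (C = (-68 + 2)/2 = (½)*(-66) = -33)
M(d) = d*(2 + d² - d)
C*(-148 + M(7)) = -33*(-148 + 7*(2 + 7² - 1*7)) = -33*(-148 + 7*(2 + 49 - 7)) = -33*(-148 + 7*44) = -33*(-148 + 308) = -33*160 = -5280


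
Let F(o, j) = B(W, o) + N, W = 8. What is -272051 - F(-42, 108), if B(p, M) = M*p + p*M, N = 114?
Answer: -271493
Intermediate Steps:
B(p, M) = 2*M*p (B(p, M) = M*p + M*p = 2*M*p)
F(o, j) = 114 + 16*o (F(o, j) = 2*o*8 + 114 = 16*o + 114 = 114 + 16*o)
-272051 - F(-42, 108) = -272051 - (114 + 16*(-42)) = -272051 - (114 - 672) = -272051 - 1*(-558) = -272051 + 558 = -271493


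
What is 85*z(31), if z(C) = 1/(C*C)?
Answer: 85/961 ≈ 0.088449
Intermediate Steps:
z(C) = C⁻²
85*z(31) = 85/31² = 85*(1/961) = 85/961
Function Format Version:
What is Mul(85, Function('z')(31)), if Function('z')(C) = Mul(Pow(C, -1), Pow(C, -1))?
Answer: Rational(85, 961) ≈ 0.088449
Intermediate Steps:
Function('z')(C) = Pow(C, -2)
Mul(85, Function('z')(31)) = Mul(85, Pow(31, -2)) = Mul(85, Rational(1, 961)) = Rational(85, 961)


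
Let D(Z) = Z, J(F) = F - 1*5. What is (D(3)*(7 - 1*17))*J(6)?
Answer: -30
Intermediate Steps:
J(F) = -5 + F (J(F) = F - 5 = -5 + F)
(D(3)*(7 - 1*17))*J(6) = (3*(7 - 1*17))*(-5 + 6) = (3*(7 - 17))*1 = (3*(-10))*1 = -30*1 = -30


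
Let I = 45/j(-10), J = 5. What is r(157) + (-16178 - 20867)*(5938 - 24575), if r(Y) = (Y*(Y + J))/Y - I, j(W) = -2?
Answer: 1380815699/2 ≈ 6.9041e+8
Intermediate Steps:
I = -45/2 (I = 45/(-2) = 45*(-½) = -45/2 ≈ -22.500)
r(Y) = 55/2 + Y (r(Y) = (Y*(Y + 5))/Y - 1*(-45/2) = (Y*(5 + Y))/Y + 45/2 = (5 + Y) + 45/2 = 55/2 + Y)
r(157) + (-16178 - 20867)*(5938 - 24575) = (55/2 + 157) + (-16178 - 20867)*(5938 - 24575) = 369/2 - 37045*(-18637) = 369/2 + 690407665 = 1380815699/2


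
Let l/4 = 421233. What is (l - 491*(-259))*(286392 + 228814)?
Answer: 933605307806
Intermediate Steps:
l = 1684932 (l = 4*421233 = 1684932)
(l - 491*(-259))*(286392 + 228814) = (1684932 - 491*(-259))*(286392 + 228814) = (1684932 + 127169)*515206 = 1812101*515206 = 933605307806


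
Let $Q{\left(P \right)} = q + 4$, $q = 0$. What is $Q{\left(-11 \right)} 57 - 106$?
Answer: $122$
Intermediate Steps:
$Q{\left(P \right)} = 4$ ($Q{\left(P \right)} = 0 + 4 = 4$)
$Q{\left(-11 \right)} 57 - 106 = 4 \cdot 57 - 106 = 228 - 106 = 122$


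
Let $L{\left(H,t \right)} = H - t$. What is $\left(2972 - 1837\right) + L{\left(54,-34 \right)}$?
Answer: $1223$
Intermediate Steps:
$\left(2972 - 1837\right) + L{\left(54,-34 \right)} = \left(2972 - 1837\right) + \left(54 - -34\right) = 1135 + \left(54 + 34\right) = 1135 + 88 = 1223$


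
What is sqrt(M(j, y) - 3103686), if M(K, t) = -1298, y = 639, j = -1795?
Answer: 2*I*sqrt(776246) ≈ 1762.1*I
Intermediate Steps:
sqrt(M(j, y) - 3103686) = sqrt(-1298 - 3103686) = sqrt(-3104984) = 2*I*sqrt(776246)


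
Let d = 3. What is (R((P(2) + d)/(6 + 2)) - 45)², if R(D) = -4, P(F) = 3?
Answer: 2401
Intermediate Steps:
(R((P(2) + d)/(6 + 2)) - 45)² = (-4 - 45)² = (-49)² = 2401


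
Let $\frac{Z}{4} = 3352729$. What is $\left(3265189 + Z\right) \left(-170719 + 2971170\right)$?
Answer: $46700614923355$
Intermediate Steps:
$Z = 13410916$ ($Z = 4 \cdot 3352729 = 13410916$)
$\left(3265189 + Z\right) \left(-170719 + 2971170\right) = \left(3265189 + 13410916\right) \left(-170719 + 2971170\right) = 16676105 \cdot 2800451 = 46700614923355$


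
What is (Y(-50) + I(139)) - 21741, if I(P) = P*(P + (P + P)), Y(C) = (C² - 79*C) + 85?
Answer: 42757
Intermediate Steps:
Y(C) = 85 + C² - 79*C
I(P) = 3*P² (I(P) = P*(P + 2*P) = P*(3*P) = 3*P²)
(Y(-50) + I(139)) - 21741 = ((85 + (-50)² - 79*(-50)) + 3*139²) - 21741 = ((85 + 2500 + 3950) + 3*19321) - 21741 = (6535 + 57963) - 21741 = 64498 - 21741 = 42757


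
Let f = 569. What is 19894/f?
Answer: 19894/569 ≈ 34.963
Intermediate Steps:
19894/f = 19894/569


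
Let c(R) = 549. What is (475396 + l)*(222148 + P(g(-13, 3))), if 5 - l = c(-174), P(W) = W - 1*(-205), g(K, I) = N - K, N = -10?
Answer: 105586191312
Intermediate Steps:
g(K, I) = -10 - K
P(W) = 205 + W (P(W) = W + 205 = 205 + W)
l = -544 (l = 5 - 1*549 = 5 - 549 = -544)
(475396 + l)*(222148 + P(g(-13, 3))) = (475396 - 544)*(222148 + (205 + (-10 - 1*(-13)))) = 474852*(222148 + (205 + (-10 + 13))) = 474852*(222148 + (205 + 3)) = 474852*(222148 + 208) = 474852*222356 = 105586191312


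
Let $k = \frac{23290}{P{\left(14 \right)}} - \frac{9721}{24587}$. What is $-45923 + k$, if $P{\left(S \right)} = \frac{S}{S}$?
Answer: $- \frac{556487292}{24587} \approx -22633.0$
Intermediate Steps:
$P{\left(S \right)} = 1$
$k = \frac{572621509}{24587}$ ($k = \frac{23290}{1} - \frac{9721}{24587} = 23290 \cdot 1 - \frac{9721}{24587} = 23290 - \frac{9721}{24587} = \frac{572621509}{24587} \approx 23290.0$)
$-45923 + k = -45923 + \frac{572621509}{24587} = - \frac{556487292}{24587}$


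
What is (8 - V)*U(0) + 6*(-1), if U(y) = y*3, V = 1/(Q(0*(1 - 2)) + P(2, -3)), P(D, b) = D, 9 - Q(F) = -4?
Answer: -6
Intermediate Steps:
Q(F) = 13 (Q(F) = 9 - 1*(-4) = 9 + 4 = 13)
V = 1/15 (V = 1/(13 + 2) = 1/15 ≈ 0.066667)
U(y) = 3*y
(8 - V)*U(0) + 6*(-1) = (8 - 1*1/15)*(3*0) + 6*(-1) = (8 - 1/15)*0 - 6 = (119/15)*0 - 6 = 0 - 6 = -6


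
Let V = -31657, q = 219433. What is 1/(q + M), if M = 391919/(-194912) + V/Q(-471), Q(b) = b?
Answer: 91803552/20150714561351 ≈ 4.5558e-6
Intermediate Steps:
M = 5985735335/91803552 (M = 391919/(-194912) - 31657/(-471) = 391919*(-1/194912) - 31657*(-1/471) = -391919/194912 + 31657/471 = 5985735335/91803552 ≈ 65.202)
1/(q + M) = 1/(219433 + 5985735335/91803552) = 1/(20150714561351/91803552) = 91803552/20150714561351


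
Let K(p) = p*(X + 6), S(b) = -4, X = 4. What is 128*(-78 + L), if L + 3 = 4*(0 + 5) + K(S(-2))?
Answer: -12928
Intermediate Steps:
K(p) = 10*p (K(p) = p*(4 + 6) = p*10 = 10*p)
L = -23 (L = -3 + (4*(0 + 5) + 10*(-4)) = -3 + (4*5 - 40) = -3 + (20 - 40) = -3 - 20 = -23)
128*(-78 + L) = 128*(-78 - 23) = 128*(-101) = -12928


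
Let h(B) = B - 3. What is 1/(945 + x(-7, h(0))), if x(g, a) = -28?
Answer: 1/917 ≈ 0.0010905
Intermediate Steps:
h(B) = -3 + B
1/(945 + x(-7, h(0))) = 1/(945 - 28) = 1/917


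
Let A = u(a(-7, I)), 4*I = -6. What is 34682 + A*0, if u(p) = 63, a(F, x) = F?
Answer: 34682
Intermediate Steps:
I = -3/2 (I = (1/4)*(-6) = -3/2 ≈ -1.5000)
A = 63
34682 + A*0 = 34682 + 63*0 = 34682 + 0 = 34682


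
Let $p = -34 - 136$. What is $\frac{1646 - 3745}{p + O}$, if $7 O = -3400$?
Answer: $\frac{14693}{4590} \approx 3.2011$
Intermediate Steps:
$p = -170$ ($p = -34 - 136 = -170$)
$O = - \frac{3400}{7}$ ($O = \frac{1}{7} \left(-3400\right) = - \frac{3400}{7} \approx -485.71$)
$\frac{1646 - 3745}{p + O} = \frac{1646 - 3745}{-170 - \frac{3400}{7}} = - \frac{2099}{- \frac{4590}{7}} = \left(-2099\right) \left(- \frac{7}{4590}\right) = \frac{14693}{4590}$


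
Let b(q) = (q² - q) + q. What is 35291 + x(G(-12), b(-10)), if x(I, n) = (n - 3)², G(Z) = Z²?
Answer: 44700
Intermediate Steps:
b(q) = q²
x(I, n) = (-3 + n)²
35291 + x(G(-12), b(-10)) = 35291 + (-3 + (-10)²)² = 35291 + (-3 + 100)² = 35291 + 97² = 35291 + 9409 = 44700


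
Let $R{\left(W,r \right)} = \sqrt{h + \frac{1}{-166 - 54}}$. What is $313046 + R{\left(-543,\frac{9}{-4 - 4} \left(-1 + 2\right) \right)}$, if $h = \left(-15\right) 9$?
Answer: $313046 + \frac{i \sqrt{1633555}}{110} \approx 3.1305 \cdot 10^{5} + 11.619 i$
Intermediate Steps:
$h = -135$
$R{\left(W,r \right)} = \frac{i \sqrt{1633555}}{110}$ ($R{\left(W,r \right)} = \sqrt{-135 + \frac{1}{-166 - 54}} = \sqrt{-135 + \frac{1}{-220}} = \sqrt{-135 - \frac{1}{220}} = \sqrt{- \frac{29701}{220}} = \frac{i \sqrt{1633555}}{110}$)
$313046 + R{\left(-543,\frac{9}{-4 - 4} \left(-1 + 2\right) \right)} = 313046 + \frac{i \sqrt{1633555}}{110}$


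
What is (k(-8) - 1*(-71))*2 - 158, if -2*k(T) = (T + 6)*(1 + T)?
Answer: -30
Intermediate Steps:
k(T) = -(1 + T)*(6 + T)/2 (k(T) = -(T + 6)*(1 + T)/2 = -(6 + T)*(1 + T)/2 = -(1 + T)*(6 + T)/2)
(k(-8) - 1*(-71))*2 - 158 = ((-3 - 7/2*(-8) - ½*(-8)²) - 1*(-71))*2 - 158 = ((-3 + 28 - ½*64) + 71)*2 - 158 = ((-3 + 28 - 32) + 71)*2 - 158 = (-7 + 71)*2 - 158 = 64*2 - 158 = 128 - 158 = -30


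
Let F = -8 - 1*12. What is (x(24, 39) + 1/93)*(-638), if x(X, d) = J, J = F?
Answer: 1186042/93 ≈ 12753.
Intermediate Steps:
F = -20 (F = -8 - 12 = -20)
J = -20
x(X, d) = -20
(x(24, 39) + 1/93)*(-638) = (-20 + 1/93)*(-638) = -1859/93*(-638) = 1186042/93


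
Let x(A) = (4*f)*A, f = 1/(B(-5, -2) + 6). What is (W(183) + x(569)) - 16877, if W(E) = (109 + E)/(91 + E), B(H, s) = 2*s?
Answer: -2156097/137 ≈ -15738.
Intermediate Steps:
f = ½ (f = 1/(2*(-2) + 6) = 1/(-4 + 6) = 1/2 = ½ ≈ 0.50000)
W(E) = (109 + E)/(91 + E)
x(A) = 2*A (x(A) = (4*(½))*A = 2*A)
(W(183) + x(569)) - 16877 = ((109 + 183)/(91 + 183) + 2*569) - 16877 = (292/274 + 1138) - 16877 = ((1/274)*292 + 1138) - 16877 = (146/137 + 1138) - 16877 = 156052/137 - 16877 = -2156097/137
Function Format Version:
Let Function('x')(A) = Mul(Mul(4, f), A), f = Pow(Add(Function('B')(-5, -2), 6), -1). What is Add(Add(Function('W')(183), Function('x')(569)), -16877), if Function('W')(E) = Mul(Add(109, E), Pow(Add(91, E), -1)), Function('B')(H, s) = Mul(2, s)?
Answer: Rational(-2156097, 137) ≈ -15738.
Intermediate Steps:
f = Rational(1, 2) (f = Pow(Add(Mul(2, -2), 6), -1) = Pow(Add(-4, 6), -1) = Pow(2, -1) = Rational(1, 2) ≈ 0.50000)
Function('W')(E) = Mul(Pow(Add(91, E), -1), Add(109, E))
Function('x')(A) = Mul(2, A) (Function('x')(A) = Mul(Mul(4, Rational(1, 2)), A) = Mul(2, A))
Add(Add(Function('W')(183), Function('x')(569)), -16877) = Add(Add(Mul(Pow(Add(91, 183), -1), Add(109, 183)), Mul(2, 569)), -16877) = Add(Add(Mul(Pow(274, -1), 292), 1138), -16877) = Add(Add(Mul(Rational(1, 274), 292), 1138), -16877) = Add(Add(Rational(146, 137), 1138), -16877) = Add(Rational(156052, 137), -16877) = Rational(-2156097, 137)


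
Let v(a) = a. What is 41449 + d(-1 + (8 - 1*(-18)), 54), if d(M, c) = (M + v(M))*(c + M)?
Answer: 45399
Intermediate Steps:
d(M, c) = 2*M*(M + c) (d(M, c) = (M + M)*(c + M) = (2*M)*(M + c) = 2*M*(M + c))
41449 + d(-1 + (8 - 1*(-18)), 54) = 41449 + 2*(-1 + (8 - 1*(-18)))*((-1 + (8 - 1*(-18))) + 54) = 41449 + 2*(-1 + (8 + 18))*((-1 + (8 + 18)) + 54) = 41449 + 2*(-1 + 26)*((-1 + 26) + 54) = 41449 + 2*25*(25 + 54) = 41449 + 2*25*79 = 41449 + 3950 = 45399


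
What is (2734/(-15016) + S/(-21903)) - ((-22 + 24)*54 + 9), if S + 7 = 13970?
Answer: -19375159313/164447724 ≈ -117.82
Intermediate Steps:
S = 13963 (S = -7 + 13970 = 13963)
(2734/(-15016) + S/(-21903)) - ((-22 + 24)*54 + 9) = (2734/(-15016) + 13963/(-21903)) - ((-22 + 24)*54 + 9) = (2734*(-1/15016) + 13963*(-1/21903)) - (2*54 + 9) = (-1367/7508 - 13963/21903) - (108 + 9) = -134775605/164447724 - 1*117 = -134775605/164447724 - 117 = -19375159313/164447724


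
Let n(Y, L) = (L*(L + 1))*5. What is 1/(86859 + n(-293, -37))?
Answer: 1/93519 ≈ 1.0693e-5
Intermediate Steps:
n(Y, L) = 5*L*(1 + L) (n(Y, L) = (L*(1 + L))*5 = 5*L*(1 + L))
1/(86859 + n(-293, -37)) = 1/(86859 + 5*(-37)*(1 - 37)) = 1/(86859 + 5*(-37)*(-36)) = 1/(86859 + 6660) = 1/93519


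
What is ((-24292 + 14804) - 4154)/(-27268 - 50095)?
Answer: 13642/77363 ≈ 0.17634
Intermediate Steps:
((-24292 + 14804) - 4154)/(-27268 - 50095) = (-9488 - 4154)/(-77363) = -13642*(-1/77363) = 13642/77363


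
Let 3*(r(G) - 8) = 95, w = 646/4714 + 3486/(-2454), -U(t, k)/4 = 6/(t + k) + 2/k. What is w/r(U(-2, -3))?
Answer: -3711930/114717547 ≈ -0.032357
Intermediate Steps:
U(t, k) = -24/(k + t) - 8/k (U(t, k) = -4*(6/(t + k) + 2/k) = -4*(6/(k + t) + 2/k) = -4*(2/k + 6/(k + t)) = -24/(k + t) - 8/k)
w = -1237310/964013 (w = 646*(1/4714) + 3486*(-1/2454) = 323/2357 - 581/409 = -1237310/964013 ≈ -1.2835)
r(G) = 119/3 (r(G) = 8 + (⅓)*95 = 8 + 95/3 = 119/3)
w/r(U(-2, -3)) = -1237310/(964013*119/3) = -1237310/964013*3/119 = -3711930/114717547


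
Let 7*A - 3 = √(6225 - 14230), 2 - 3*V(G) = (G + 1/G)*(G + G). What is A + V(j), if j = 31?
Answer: -13445/21 + I*√8005/7 ≈ -640.24 + 12.782*I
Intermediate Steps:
V(G) = ⅔ - 2*G*(G + 1/G)/3 (V(G) = ⅔ - (G + 1/G)*(G + G)/3 = ⅔ - (G + 1/G)*2*G/3 = ⅔ - 2*G*(G + 1/G)/3)
A = 3/7 + I*√8005/7 (A = 3/7 + √(6225 - 14230)/7 = 3/7 + √(-8005)/7 = 3/7 + (I*√8005)/7 = 3/7 + I*√8005/7 ≈ 0.42857 + 12.782*I)
A + V(j) = (3/7 + I*√8005/7) - ⅔*31² = (3/7 + I*√8005/7) - ⅔*961 = (3/7 + I*√8005/7) - 1922/3 = -13445/21 + I*√8005/7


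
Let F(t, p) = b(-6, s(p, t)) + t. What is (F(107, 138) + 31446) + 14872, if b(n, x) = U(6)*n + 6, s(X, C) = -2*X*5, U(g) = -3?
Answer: 46449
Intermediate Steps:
s(X, C) = -10*X
b(n, x) = 6 - 3*n (b(n, x) = -3*n + 6 = 6 - 3*n)
F(t, p) = 24 + t (F(t, p) = (6 - 3*(-6)) + t = (6 + 18) + t = 24 + t)
(F(107, 138) + 31446) + 14872 = ((24 + 107) + 31446) + 14872 = (131 + 31446) + 14872 = 31577 + 14872 = 46449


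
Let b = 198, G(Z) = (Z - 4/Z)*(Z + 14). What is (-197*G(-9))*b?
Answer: 1668590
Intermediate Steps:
G(Z) = (14 + Z)*(Z - 4/Z) (G(Z) = (Z - 4/Z)*(14 + Z) = (14 + Z)*(Z - 4/Z))
(-197*G(-9))*b = -197*(-4 + (-9)**2 - 56/(-9) + 14*(-9))*198 = -197*(-4 + 81 - 56*(-1/9) - 126)*198 = -197*(-4 + 81 + 56/9 - 126)*198 = -197*(-385/9)*198 = (75845/9)*198 = 1668590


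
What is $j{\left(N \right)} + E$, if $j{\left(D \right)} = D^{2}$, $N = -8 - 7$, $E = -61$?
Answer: $164$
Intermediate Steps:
$N = -15$ ($N = -8 - 7 = -15$)
$j{\left(N \right)} + E = \left(-15\right)^{2} - 61 = 225 - 61 = 164$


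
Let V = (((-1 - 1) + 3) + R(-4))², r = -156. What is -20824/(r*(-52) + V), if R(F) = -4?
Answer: -20824/8121 ≈ -2.5642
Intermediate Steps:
V = 9 (V = (((-1 - 1) + 3) - 4)² = ((-2 + 3) - 4)² = (1 - 4)² = (-3)² = 9)
-20824/(r*(-52) + V) = -20824/(-156*(-52) + 9) = -20824/(8112 + 9) = -20824/8121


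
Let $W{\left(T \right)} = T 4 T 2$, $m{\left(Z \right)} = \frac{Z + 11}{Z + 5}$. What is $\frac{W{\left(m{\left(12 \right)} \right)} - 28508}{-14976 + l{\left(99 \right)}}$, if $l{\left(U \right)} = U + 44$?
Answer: $\frac{8234580}{4286737} \approx 1.9209$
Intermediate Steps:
$l{\left(U \right)} = 44 + U$
$m{\left(Z \right)} = \frac{11 + Z}{5 + Z}$
$W{\left(T \right)} = 8 T^{2}$ ($W{\left(T \right)} = 4 T T 2 = 4 T^{2} \cdot 2 = 8 T^{2}$)
$\frac{W{\left(m{\left(12 \right)} \right)} - 28508}{-14976 + l{\left(99 \right)}} = \frac{8 \left(\frac{11 + 12}{5 + 12}\right)^{2} - 28508}{-14976 + \left(44 + 99\right)} = \frac{8 \left(\frac{1}{17} \cdot 23\right)^{2} - 28508}{-14976 + 143} = \frac{8 \left(\frac{1}{17} \cdot 23\right)^{2} - 28508}{-14833} = \left(8 \left(\frac{23}{17}\right)^{2} - 28508\right) \left(- \frac{1}{14833}\right) = \left(8 \cdot \frac{529}{289} - 28508\right) \left(- \frac{1}{14833}\right) = \left(\frac{4232}{289} - 28508\right) \left(- \frac{1}{14833}\right) = \left(- \frac{8234580}{289}\right) \left(- \frac{1}{14833}\right) = \frac{8234580}{4286737}$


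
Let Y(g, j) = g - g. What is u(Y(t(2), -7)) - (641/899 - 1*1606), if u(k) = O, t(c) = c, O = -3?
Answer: 1440456/899 ≈ 1602.3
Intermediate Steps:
Y(g, j) = 0
u(k) = -3
u(Y(t(2), -7)) - (641/899 - 1*1606) = -3 - (641/899 - 1*1606) = -3 - (641*(1/899) - 1606) = -3 - (641/899 - 1606) = -3 - 1*(-1443153/899) = -3 + 1443153/899 = 1440456/899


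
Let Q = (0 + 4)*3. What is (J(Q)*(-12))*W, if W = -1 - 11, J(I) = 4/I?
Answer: 48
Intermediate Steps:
Q = 12 (Q = 4*3 = 12)
W = -12
(J(Q)*(-12))*W = ((4/12)*(-12))*(-12) = ((4*(1/12))*(-12))*(-12) = ((⅓)*(-12))*(-12) = -4*(-12) = 48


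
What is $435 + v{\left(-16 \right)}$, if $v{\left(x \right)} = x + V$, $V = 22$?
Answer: $441$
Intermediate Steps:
$v{\left(x \right)} = 22 + x$ ($v{\left(x \right)} = x + 22 = 22 + x$)
$435 + v{\left(-16 \right)} = 435 + \left(22 - 16\right) = 435 + 6 = 441$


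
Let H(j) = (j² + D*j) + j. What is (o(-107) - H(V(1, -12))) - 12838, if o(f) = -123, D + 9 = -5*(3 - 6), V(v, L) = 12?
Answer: -13189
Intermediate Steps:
D = 6 (D = -9 - 5*(3 - 6) = -9 - 5*(-3) = -9 + 15 = 6)
H(j) = j² + 7*j (H(j) = (j² + 6*j) + j = j² + 7*j)
(o(-107) - H(V(1, -12))) - 12838 = (-123 - 12*(7 + 12)) - 12838 = (-123 - 12*19) - 12838 = (-123 - 1*228) - 12838 = (-123 - 228) - 12838 = -351 - 12838 = -13189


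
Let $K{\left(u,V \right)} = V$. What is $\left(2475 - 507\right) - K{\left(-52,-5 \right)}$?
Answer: $1973$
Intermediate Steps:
$\left(2475 - 507\right) - K{\left(-52,-5 \right)} = \left(2475 - 507\right) - -5 = 1968 + 5 = 1973$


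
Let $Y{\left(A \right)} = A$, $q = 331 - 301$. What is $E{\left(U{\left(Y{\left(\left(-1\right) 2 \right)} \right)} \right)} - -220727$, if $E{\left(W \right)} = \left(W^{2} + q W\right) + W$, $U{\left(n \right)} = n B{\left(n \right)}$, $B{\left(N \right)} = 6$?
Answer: $220499$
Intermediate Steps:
$q = 30$ ($q = 331 - 301 = 30$)
$U{\left(n \right)} = 6 n$ ($U{\left(n \right)} = n 6 = 6 n$)
$E{\left(W \right)} = W^{2} + 31 W$ ($E{\left(W \right)} = \left(W^{2} + 30 W\right) + W = W^{2} + 31 W$)
$E{\left(U{\left(Y{\left(\left(-1\right) 2 \right)} \right)} \right)} - -220727 = 6 \left(\left(-1\right) 2\right) \left(31 + 6 \left(\left(-1\right) 2\right)\right) - -220727 = 6 \left(-2\right) \left(31 + 6 \left(-2\right)\right) + 220727 = - 12 \left(31 - 12\right) + 220727 = \left(-12\right) 19 + 220727 = -228 + 220727 = 220499$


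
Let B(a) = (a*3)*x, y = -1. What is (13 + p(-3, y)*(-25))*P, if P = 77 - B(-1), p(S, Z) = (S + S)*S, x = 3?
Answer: -37582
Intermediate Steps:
p(S, Z) = 2*S² (p(S, Z) = (2*S)*S = 2*S²)
B(a) = 9*a (B(a) = (a*3)*3 = (3*a)*3 = 9*a)
P = 86 (P = 77 - 9*(-1) = 77 - 1*(-9) = 77 + 9 = 86)
(13 + p(-3, y)*(-25))*P = (13 + (2*(-3)²)*(-25))*86 = (13 + (2*9)*(-25))*86 = (13 + 18*(-25))*86 = (13 - 450)*86 = -437*86 = -37582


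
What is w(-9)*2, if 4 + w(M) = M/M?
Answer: -6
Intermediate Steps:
w(M) = -3 (w(M) = -4 + M/M = -4 + 1 = -3)
w(-9)*2 = -3*2 = -6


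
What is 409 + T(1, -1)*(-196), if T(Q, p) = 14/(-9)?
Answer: 6425/9 ≈ 713.89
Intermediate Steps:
T(Q, p) = -14/9 (T(Q, p) = 14*(-⅑) = -14/9)
409 + T(1, -1)*(-196) = 409 - 14/9*(-196) = 409 + 2744/9 = 6425/9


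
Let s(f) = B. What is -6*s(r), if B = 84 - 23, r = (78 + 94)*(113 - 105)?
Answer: -366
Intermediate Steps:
r = 1376 (r = 172*8 = 1376)
B = 61
s(f) = 61
-6*s(r) = -6*61 = -366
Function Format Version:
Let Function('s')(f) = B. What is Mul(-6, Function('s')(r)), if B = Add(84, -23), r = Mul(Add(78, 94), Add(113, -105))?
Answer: -366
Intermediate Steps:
r = 1376 (r = Mul(172, 8) = 1376)
B = 61
Function('s')(f) = 61
Mul(-6, Function('s')(r)) = Mul(-6, 61) = -366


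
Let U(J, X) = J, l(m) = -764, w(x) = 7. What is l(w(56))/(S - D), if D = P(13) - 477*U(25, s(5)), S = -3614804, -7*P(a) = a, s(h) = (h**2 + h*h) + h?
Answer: 1337/6305035 ≈ 0.00021205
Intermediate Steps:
s(h) = h + 2*h**2 (s(h) = (h**2 + h**2) + h = 2*h**2 + h = h + 2*h**2)
P(a) = -a/7
D = -83488/7 (D = -1/7*13 - 477*25 = -13/7 - 11925 = -83488/7 ≈ -11927.)
l(w(56))/(S - D) = -764/(-3614804 - 1*(-83488/7)) = -764/(-3614804 + 83488/7) = -764/(-25220140/7) = -764*(-7/25220140) = 1337/6305035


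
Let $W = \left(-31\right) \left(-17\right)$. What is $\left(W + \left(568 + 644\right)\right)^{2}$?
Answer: $3024121$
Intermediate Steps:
$W = 527$
$\left(W + \left(568 + 644\right)\right)^{2} = \left(527 + \left(568 + 644\right)\right)^{2} = \left(527 + 1212\right)^{2} = 1739^{2} = 3024121$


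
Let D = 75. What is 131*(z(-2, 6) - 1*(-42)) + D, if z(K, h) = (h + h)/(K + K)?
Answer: 5184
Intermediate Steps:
z(K, h) = h/K (z(K, h) = (2*h)/((2*K)) = (2*h)*(1/(2*K)) = h/K)
131*(z(-2, 6) - 1*(-42)) + D = 131*(6/(-2) - 1*(-42)) + 75 = 131*(6*(-1/2) + 42) + 75 = 131*(-3 + 42) + 75 = 131*39 + 75 = 5109 + 75 = 5184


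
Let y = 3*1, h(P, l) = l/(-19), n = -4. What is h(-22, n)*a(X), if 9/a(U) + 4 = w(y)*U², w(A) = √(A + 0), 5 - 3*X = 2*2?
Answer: -3888/8189 - 108*√3/8189 ≈ -0.49763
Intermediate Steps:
h(P, l) = -l/19 (h(P, l) = l*(-1/19) = -l/19)
X = ⅓ (X = 5/3 - 2*2/3 = 5/3 - ⅓*4 = 5/3 - 4/3 = ⅓ ≈ 0.33333)
y = 3
w(A) = √A
a(U) = 9/(-4 + √3*U²)
h(-22, n)*a(X) = (-1/19*(-4))*(9/(-4 + √3*(⅓)²)) = 4*(9/(-4 + √3*(⅑)))/19 = 4*(9/(-4 + √3/9))/19 = 36/(19*(-4 + √3/9))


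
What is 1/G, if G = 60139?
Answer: 1/60139 ≈ 1.6628e-5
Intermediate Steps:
1/G = 1/60139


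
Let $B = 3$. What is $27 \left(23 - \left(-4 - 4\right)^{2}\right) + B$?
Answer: $-1104$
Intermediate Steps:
$27 \left(23 - \left(-4 - 4\right)^{2}\right) + B = 27 \left(23 - \left(-4 - 4\right)^{2}\right) + 3 = 27 \left(23 - \left(-8\right)^{2}\right) + 3 = 27 \left(23 - 64\right) + 3 = 27 \left(-41\right) + 3 = -1107 + 3 = -1104$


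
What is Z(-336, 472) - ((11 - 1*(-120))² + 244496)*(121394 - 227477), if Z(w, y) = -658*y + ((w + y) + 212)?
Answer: 27757049303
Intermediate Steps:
Z(w, y) = 212 + w - 657*y (Z(w, y) = -658*y + (212 + w + y) = 212 + w - 657*y)
Z(-336, 472) - ((11 - 1*(-120))² + 244496)*(121394 - 227477) = (212 - 336 - 657*472) - ((11 - 1*(-120))² + 244496)*(121394 - 227477) = (212 - 336 - 310104) - ((11 + 120)² + 244496)*(-106083) = -310228 - (131² + 244496)*(-106083) = -310228 - (17161 + 244496)*(-106083) = -310228 - 261657*(-106083) = -310228 - 1*(-27757359531) = -310228 + 27757359531 = 27757049303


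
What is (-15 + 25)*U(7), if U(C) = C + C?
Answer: 140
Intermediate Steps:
U(C) = 2*C
(-15 + 25)*U(7) = (-15 + 25)*(2*7) = 10*14 = 140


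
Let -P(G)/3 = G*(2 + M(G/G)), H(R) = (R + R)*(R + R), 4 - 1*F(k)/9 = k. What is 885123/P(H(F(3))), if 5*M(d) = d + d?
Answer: -491735/1296 ≈ -379.43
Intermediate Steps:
F(k) = 36 - 9*k
H(R) = 4*R² (H(R) = (2*R)*(2*R) = 4*R²)
M(d) = 2*d/5 (M(d) = (d + d)/5 = (2*d)/5 = 2*d/5)
P(G) = -36*G/5 (P(G) = -3*G*(2 + 2*(G/G)/5) = -3*G*(2 + (⅖)*1) = -3*G*(2 + ⅖) = -3*G*12/5 = -36*G/5)
885123/P(H(F(3))) = 885123/((-144*(36 - 9*3)²/5)) = 885123/((-144*(36 - 27)²/5)) = 885123/((-144*9²/5)) = 885123/((-144*81/5)) = 885123/((-36/5*324)) = 885123/(-11664/5) = 885123*(-5/11664) = -491735/1296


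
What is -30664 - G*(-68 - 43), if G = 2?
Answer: -30442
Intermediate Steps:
-30664 - G*(-68 - 43) = -30664 - 2*(-68 - 43) = -30664 - 2*(-111) = -30664 - 1*(-222) = -30664 + 222 = -30442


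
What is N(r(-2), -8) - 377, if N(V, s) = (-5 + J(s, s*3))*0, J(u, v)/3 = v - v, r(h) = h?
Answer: -377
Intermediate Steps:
J(u, v) = 0 (J(u, v) = 3*(v - v) = 3*0 = 0)
N(V, s) = 0 (N(V, s) = (-5 + 0)*0 = -5*0 = 0)
N(r(-2), -8) - 377 = 0 - 377 = -377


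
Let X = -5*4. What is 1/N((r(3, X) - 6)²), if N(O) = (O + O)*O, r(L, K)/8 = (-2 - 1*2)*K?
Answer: 1/323137251872 ≈ 3.0947e-12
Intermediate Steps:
X = -20
r(L, K) = -32*K (r(L, K) = 8*((-2 - 1*2)*K) = 8*((-2 - 2)*K) = 8*(-4*K) = -32*K)
N(O) = 2*O² (N(O) = (2*O)*O = 2*O²)
1/N((r(3, X) - 6)²) = 1/(2*((-32*(-20) - 6)²)²) = 1/(2*((640 - 6)²)²) = 1/(2*(634²)²) = 1/(2*401956²) = 1/(2*161568625936) = 1/323137251872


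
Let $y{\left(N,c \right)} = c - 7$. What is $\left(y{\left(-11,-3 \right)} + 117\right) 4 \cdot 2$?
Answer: $856$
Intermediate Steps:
$y{\left(N,c \right)} = -7 + c$ ($y{\left(N,c \right)} = c - 7 = -7 + c$)
$\left(y{\left(-11,-3 \right)} + 117\right) 4 \cdot 2 = \left(\left(-7 - 3\right) + 117\right) 4 \cdot 2 = \left(-10 + 117\right) 8 = 107 \cdot 8 = 856$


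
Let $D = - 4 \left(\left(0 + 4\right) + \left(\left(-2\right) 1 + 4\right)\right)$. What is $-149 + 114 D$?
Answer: $-2885$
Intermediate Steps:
$D = -24$ ($D = - 4 \left(4 + \left(-2 + 4\right)\right) = - 4 \left(4 + 2\right) = \left(-4\right) 6 = -24$)
$-149 + 114 D = -149 + 114 \left(-24\right) = -149 - 2736 = -2885$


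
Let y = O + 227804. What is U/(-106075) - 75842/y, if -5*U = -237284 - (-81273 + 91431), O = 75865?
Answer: -115365165448/161058445875 ≈ -0.71629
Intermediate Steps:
U = 247442/5 (U = -(-237284 - (-81273 + 91431))/5 = -(-237284 - 1*10158)/5 = -(-237284 - 10158)/5 = -⅕*(-247442) = 247442/5 ≈ 49488.)
y = 303669 (y = 75865 + 227804 = 303669)
U/(-106075) - 75842/y = (247442/5)/(-106075) - 75842/303669 = (247442/5)*(-1/106075) - 75842*1/303669 = -247442/530375 - 75842/303669 = -115365165448/161058445875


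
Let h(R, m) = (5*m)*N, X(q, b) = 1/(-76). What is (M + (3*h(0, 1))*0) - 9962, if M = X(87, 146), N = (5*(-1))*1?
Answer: -757113/76 ≈ -9962.0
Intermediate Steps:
X(q, b) = -1/76
N = -5 (N = -5*1 = -5)
M = -1/76 ≈ -0.013158
h(R, m) = -25*m (h(R, m) = (5*m)*(-5) = -25*m)
(M + (3*h(0, 1))*0) - 9962 = (-1/76 + (3*(-25*1))*0) - 9962 = (-1/76 + (3*(-25))*0) - 9962 = (-1/76 - 75*0) - 9962 = (-1/76 + 0) - 9962 = -1/76 - 9962 = -757113/76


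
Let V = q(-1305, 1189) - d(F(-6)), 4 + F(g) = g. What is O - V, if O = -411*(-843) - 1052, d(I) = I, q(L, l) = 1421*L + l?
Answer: 2198627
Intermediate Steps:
F(g) = -4 + g
q(L, l) = l + 1421*L
V = -1853206 (V = (1189 + 1421*(-1305)) - (-4 - 6) = (1189 - 1854405) - 1*(-10) = -1853216 + 10 = -1853206)
O = 345421 (O = 346473 - 1052 = 345421)
O - V = 345421 - 1*(-1853206) = 345421 + 1853206 = 2198627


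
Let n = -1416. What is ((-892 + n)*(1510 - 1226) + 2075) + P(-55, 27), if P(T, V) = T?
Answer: -653452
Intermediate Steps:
((-892 + n)*(1510 - 1226) + 2075) + P(-55, 27) = ((-892 - 1416)*(1510 - 1226) + 2075) - 55 = (-2308*284 + 2075) - 55 = (-655472 + 2075) - 55 = -653397 - 55 = -653452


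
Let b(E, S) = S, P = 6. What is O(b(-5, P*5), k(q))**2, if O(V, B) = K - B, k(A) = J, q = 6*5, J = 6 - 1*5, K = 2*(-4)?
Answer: 81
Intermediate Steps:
K = -8
J = 1 (J = 6 - 5 = 1)
q = 30
k(A) = 1
O(V, B) = -8 - B
O(b(-5, P*5), k(q))**2 = (-8 - 1*1)**2 = (-8 - 1)**2 = (-9)**2 = 81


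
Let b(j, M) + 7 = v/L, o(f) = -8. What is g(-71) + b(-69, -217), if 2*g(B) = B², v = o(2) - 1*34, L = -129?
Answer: 216189/86 ≈ 2513.8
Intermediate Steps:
v = -42 (v = -8 - 1*34 = -8 - 34 = -42)
b(j, M) = -287/43 (b(j, M) = -7 - 42/(-129) = -7 - 42*(-1/129) = -7 + 14/43 = -287/43)
g(B) = B²/2
g(-71) + b(-69, -217) = (½)*(-71)² - 287/43 = (½)*5041 - 287/43 = 5041/2 - 287/43 = 216189/86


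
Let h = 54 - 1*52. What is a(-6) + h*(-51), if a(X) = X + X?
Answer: -114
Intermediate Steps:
a(X) = 2*X
h = 2 (h = 54 - 52 = 2)
a(-6) + h*(-51) = 2*(-6) + 2*(-51) = -12 - 102 = -114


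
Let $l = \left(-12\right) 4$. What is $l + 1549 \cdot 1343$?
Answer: $2080259$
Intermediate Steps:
$l = -48$
$l + 1549 \cdot 1343 = -48 + 1549 \cdot 1343 = -48 + 2080307 = 2080259$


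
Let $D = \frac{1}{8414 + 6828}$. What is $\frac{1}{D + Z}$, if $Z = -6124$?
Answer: $- \frac{15242}{93342007} \approx -0.00016329$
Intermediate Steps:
$D = \frac{1}{15242} \approx 6.5608 \cdot 10^{-5}$
$\frac{1}{D + Z} = \frac{1}{\frac{1}{15242} - 6124} = \frac{1}{- \frac{93342007}{15242}} = - \frac{15242}{93342007}$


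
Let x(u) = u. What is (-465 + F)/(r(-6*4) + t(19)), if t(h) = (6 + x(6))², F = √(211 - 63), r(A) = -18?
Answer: -155/42 + √37/63 ≈ -3.5939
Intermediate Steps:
F = 2*√37 (F = √148 = 2*√37 ≈ 12.166)
t(h) = 144 (t(h) = (6 + 6)² = 12² = 144)
(-465 + F)/(r(-6*4) + t(19)) = (-465 + 2*√37)/(-18 + 144) = (-465 + 2*√37)/126 = (-465 + 2*√37)*(1/126) = -155/42 + √37/63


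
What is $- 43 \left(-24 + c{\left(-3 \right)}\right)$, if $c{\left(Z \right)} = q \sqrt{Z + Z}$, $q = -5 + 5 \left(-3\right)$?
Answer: $1032 + 860 i \sqrt{6} \approx 1032.0 + 2106.6 i$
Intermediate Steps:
$q = -20$ ($q = -5 - 15 = -20$)
$c{\left(Z \right)} = - 20 \sqrt{2} \sqrt{Z}$ ($c{\left(Z \right)} = - 20 \sqrt{Z + Z} = - 20 \sqrt{2 Z} = - 20 \sqrt{2} \sqrt{Z}$)
$- 43 \left(-24 + c{\left(-3 \right)}\right) = - 43 \left(-24 - 20 \sqrt{2} \sqrt{-3}\right) = - 43 \left(-24 - 20 \sqrt{2} i \sqrt{3}\right) = - 43 \left(-24 - 20 i \sqrt{6}\right) = 1032 + 860 i \sqrt{6}$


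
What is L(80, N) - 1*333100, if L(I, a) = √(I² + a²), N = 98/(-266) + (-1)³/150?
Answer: -333100 + √51985142761/2850 ≈ -3.3302e+5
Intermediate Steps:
N = -1069/2850 (N = 98*(-1/266) - 1*1/150 = -7/19 - 1/150 = -1069/2850 ≈ -0.37509)
L(80, N) - 1*333100 = √(80² + (-1069/2850)²) - 1*333100 = √(6400 + 1142761/8122500) - 333100 = √(51985142761/8122500) - 333100 = √51985142761/2850 - 333100 = -333100 + √51985142761/2850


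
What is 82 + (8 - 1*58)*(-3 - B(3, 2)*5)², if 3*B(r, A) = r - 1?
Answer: -17312/9 ≈ -1923.6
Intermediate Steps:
B(r, A) = -⅓ + r/3 (B(r, A) = (r - 1)/3 = (-1 + r)/3 = -⅓ + r/3)
82 + (8 - 1*58)*(-3 - B(3, 2)*5)² = 82 + (8 - 1*58)*(-3 - (-⅓ + (⅓)*3)*5)² = 82 + (8 - 58)*(-3 - (-⅓ + 1)*5)² = 82 - 50*(-3 - 1*⅔*5)² = 82 - 50*(-3 - ⅔*5)² = 82 - 50*(-3 - 10/3)² = 82 - 50*(-19/3)² = 82 - 50*361/9 = 82 - 18050/9 = -17312/9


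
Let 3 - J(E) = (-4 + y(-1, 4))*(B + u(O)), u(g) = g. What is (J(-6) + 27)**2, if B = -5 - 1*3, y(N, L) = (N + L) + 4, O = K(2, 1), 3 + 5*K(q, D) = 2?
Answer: 74529/25 ≈ 2981.2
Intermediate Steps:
K(q, D) = -1/5 (K(q, D) = -3/5 + (1/5)*2 = -3/5 + 2/5 = -1/5)
O = -1/5 ≈ -0.20000
y(N, L) = 4 + L + N (y(N, L) = (L + N) + 4 = 4 + L + N)
B = -8 (B = -5 - 3 = -8)
J(E) = 138/5 (J(E) = 3 - (-4 + (4 + 4 - 1))*(-8 - 1/5) = 3 - (-4 + 7)*(-41)/5 = 3 - 3*(-41)/5 = 3 - 1*(-123/5) = 3 + 123/5 = 138/5)
(J(-6) + 27)**2 = (138/5 + 27)**2 = (273/5)**2 = 74529/25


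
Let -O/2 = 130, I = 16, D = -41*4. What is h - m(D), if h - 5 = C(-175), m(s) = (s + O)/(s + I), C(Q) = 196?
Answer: 7331/37 ≈ 198.14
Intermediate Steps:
D = -164
O = -260 (O = -2*130 = -260)
m(s) = (-260 + s)/(16 + s) (m(s) = (s - 260)/(s + 16) = (-260 + s)/(16 + s))
h = 201 (h = 5 + 196 = 201)
h - m(D) = 201 - (-260 - 164)/(16 - 164) = 201 - (-424)/(-148) = 201 - (-1)*(-424)/148 = 201 - 1*106/37 = 201 - 106/37 = 7331/37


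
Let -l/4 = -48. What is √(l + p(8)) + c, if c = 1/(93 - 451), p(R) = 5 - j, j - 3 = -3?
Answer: -1/358 + √197 ≈ 14.033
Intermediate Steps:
j = 0 (j = 3 - 3 = 0)
p(R) = 5 (p(R) = 5 - 1*0 = 5 + 0 = 5)
l = 192 (l = -4*(-48) = 192)
c = -1/358 (c = 1/(-358) = -1/358 ≈ -0.0027933)
√(l + p(8)) + c = √(192 + 5) - 1/358 = √197 - 1/358 = -1/358 + √197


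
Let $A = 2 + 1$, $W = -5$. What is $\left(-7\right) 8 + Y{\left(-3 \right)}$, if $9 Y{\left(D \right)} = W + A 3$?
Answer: $- \frac{500}{9} \approx -55.556$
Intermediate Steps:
$A = 3$
$Y{\left(D \right)} = \frac{4}{9}$ ($Y{\left(D \right)} = \frac{-5 + 3 \cdot 3}{9} = \frac{-5 + 9}{9} = \frac{1}{9} \cdot 4 = \frac{4}{9}$)
$\left(-7\right) 8 + Y{\left(-3 \right)} = \left(-7\right) 8 + \frac{4}{9} = -56 + \frac{4}{9} = - \frac{500}{9}$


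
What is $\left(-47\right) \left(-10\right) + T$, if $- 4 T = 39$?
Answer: $\frac{1841}{4} \approx 460.25$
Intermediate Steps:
$T = - \frac{39}{4}$ ($T = \left(- \frac{1}{4}\right) 39 = - \frac{39}{4} \approx -9.75$)
$\left(-47\right) \left(-10\right) + T = \left(-47\right) \left(-10\right) - \frac{39}{4} = 470 - \frac{39}{4} = \frac{1841}{4}$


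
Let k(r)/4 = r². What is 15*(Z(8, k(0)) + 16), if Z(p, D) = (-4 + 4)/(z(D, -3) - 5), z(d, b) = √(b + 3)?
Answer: 240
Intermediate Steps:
k(r) = 4*r²
z(d, b) = √(3 + b)
Z(p, D) = 0 (Z(p, D) = (-4 + 4)/(√(3 - 3) - 5) = 0/(√0 - 5) = 0/(0 - 5) = 0/(-5) = 0*(-⅕) = 0)
15*(Z(8, k(0)) + 16) = 15*(0 + 16) = 15*16 = 240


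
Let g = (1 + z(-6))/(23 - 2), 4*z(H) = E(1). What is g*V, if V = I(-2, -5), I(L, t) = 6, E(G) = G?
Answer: 5/14 ≈ 0.35714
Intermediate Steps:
z(H) = ¼ (z(H) = (¼)*1 = ¼)
V = 6
g = 5/84 (g = (1 + ¼)/(23 - 2) = (5/4)/21 = (5/4)*(1/21) = 5/84 ≈ 0.059524)
g*V = (5/84)*6 = 5/14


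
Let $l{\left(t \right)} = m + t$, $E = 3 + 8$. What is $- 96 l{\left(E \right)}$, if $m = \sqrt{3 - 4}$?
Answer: $-1056 - 96 i \approx -1056.0 - 96.0 i$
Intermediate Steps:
$m = i$ ($m = \sqrt{-1} = i \approx 1.0 i$)
$E = 11$
$l{\left(t \right)} = i + t$
$- 96 l{\left(E \right)} = - 96 \left(i + 11\right) = - 96 \left(11 + i\right) = -1056 - 96 i$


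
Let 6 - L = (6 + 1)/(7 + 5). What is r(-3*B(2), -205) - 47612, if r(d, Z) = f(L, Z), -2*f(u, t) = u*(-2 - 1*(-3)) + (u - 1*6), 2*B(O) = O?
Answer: -571373/12 ≈ -47614.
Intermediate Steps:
B(O) = O/2
L = 65/12 (L = 6 - (6 + 1)/(7 + 5) = 6 - 7/12 = 65/12 ≈ 5.4167)
f(u, t) = 3 - u (f(u, t) = -(u*(-2 - 1*(-3)) + (u - 1*6))/2 = -(u*(-2 + 3) + (u - 6))/2 = -(u*1 + (-6 + u))/2 = -(u + (-6 + u))/2 = -(-6 + 2*u)/2 = 3 - u)
r(d, Z) = -29/12 (r(d, Z) = 3 - 1*65/12 = 3 - 65/12 = -29/12)
r(-3*B(2), -205) - 47612 = -29/12 - 47612 = -571373/12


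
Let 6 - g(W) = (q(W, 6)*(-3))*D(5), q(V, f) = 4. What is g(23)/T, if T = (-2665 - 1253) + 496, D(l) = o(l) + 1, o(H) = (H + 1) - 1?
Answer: -39/1711 ≈ -0.022794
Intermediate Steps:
o(H) = H (o(H) = (1 + H) - 1 = H)
D(l) = 1 + l (D(l) = l + 1 = 1 + l)
g(W) = 78 (g(W) = 6 - 4*(-3)*(1 + 5) = 6 - (-12)*6 = 6 - 1*(-72) = 6 + 72 = 78)
T = -3422 (T = -3918 + 496 = -3422)
g(23)/T = 78/(-3422) = 78*(-1/3422) = -39/1711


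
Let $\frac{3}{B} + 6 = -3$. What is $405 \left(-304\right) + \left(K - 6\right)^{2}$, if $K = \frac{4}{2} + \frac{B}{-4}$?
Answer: $- \frac{17727071}{144} \approx -1.231 \cdot 10^{5}$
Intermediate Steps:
$B = - \frac{1}{3}$ ($B = \frac{3}{-6 - 3} = \frac{3}{-9} = 3 \left(- \frac{1}{9}\right) = - \frac{1}{3} \approx -0.33333$)
$K = \frac{25}{12}$ ($K = \frac{4}{2} - \frac{1}{3 \left(-4\right)} = 4 \cdot \frac{1}{2} - - \frac{1}{12} = 2 + \frac{1}{12} = \frac{25}{12} \approx 2.0833$)
$405 \left(-304\right) + \left(K - 6\right)^{2} = 405 \left(-304\right) + \left(\frac{25}{12} - 6\right)^{2} = -123120 + \left(- \frac{47}{12}\right)^{2} = -123120 + \frac{2209}{144} = - \frac{17727071}{144}$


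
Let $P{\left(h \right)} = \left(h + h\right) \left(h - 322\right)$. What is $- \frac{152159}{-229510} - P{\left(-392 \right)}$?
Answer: $- \frac{128474037601}{229510} \approx -5.5978 \cdot 10^{5}$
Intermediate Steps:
$P{\left(h \right)} = 2 h \left(-322 + h\right)$
$- \frac{152159}{-229510} - P{\left(-392 \right)} = - \frac{152159}{-229510} - 2 \left(-392\right) \left(-322 - 392\right) = \left(-152159\right) \left(- \frac{1}{229510}\right) - 2 \left(-392\right) \left(-714\right) = \frac{152159}{229510} - 559776 = - \frac{128474037601}{229510}$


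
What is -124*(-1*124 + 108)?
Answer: 1984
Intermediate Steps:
-124*(-1*124 + 108) = -124*(-124 + 108) = -124*(-16) = 1984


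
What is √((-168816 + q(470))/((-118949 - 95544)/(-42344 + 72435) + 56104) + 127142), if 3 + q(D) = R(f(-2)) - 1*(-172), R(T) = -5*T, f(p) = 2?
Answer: √1253520543971217610205/99294763 ≈ 356.57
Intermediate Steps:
q(D) = 159 (q(D) = -3 + (-5*2 - 1*(-172)) = -3 + (-10 + 172) = -3 + 162 = 159)
√((-168816 + q(470))/((-118949 - 95544)/(-42344 + 72435) + 56104) + 127142) = √((-168816 + 159)/((-118949 - 95544)/(-42344 + 72435) + 56104) + 127142) = √(-168657/(-214493/30091 + 56104) + 127142) = √(-168657/1688010971/30091 + 127142) = √(-168657*30091/1688010971 + 127142) = √(-298532811/99294763 + 127142) = √(12624236224535/99294763) = √1253520543971217610205/99294763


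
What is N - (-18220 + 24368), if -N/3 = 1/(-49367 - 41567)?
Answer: -559062229/90934 ≈ -6148.0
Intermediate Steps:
N = 3/90934 (N = -3/(-49367 - 41567) = -3/(-90934) = -3*(-1/90934) = 3/90934 ≈ 3.2991e-5)
N - (-18220 + 24368) = 3/90934 - (-18220 + 24368) = 3/90934 - 1*6148 = 3/90934 - 6148 = -559062229/90934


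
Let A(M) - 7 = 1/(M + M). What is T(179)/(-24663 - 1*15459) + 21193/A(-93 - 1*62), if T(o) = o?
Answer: 29288259001/9669402 ≈ 3029.0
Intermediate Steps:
A(M) = 7 + 1/(2*M) (A(M) = 7 + 1/(M + M) = 7 + 1/(2*M))
T(179)/(-24663 - 1*15459) + 21193/A(-93 - 1*62) = 179/(-24663 - 1*15459) + 21193/(7 + 1/(2*(-93 - 1*62))) = 179/(-24663 - 15459) + 21193/(7 + 1/(2*(-93 - 62))) = 179/(-40122) + 21193/(7 + (½)/(-155)) = 179*(-1/40122) + 21193/(7 + (½)*(-1/155)) = -179/40122 + 21193/(7 - 1/310) = -179/40122 + 21193/(2169/310) = -179/40122 + 21193*(310/2169) = -179/40122 + 6569830/2169 = 29288259001/9669402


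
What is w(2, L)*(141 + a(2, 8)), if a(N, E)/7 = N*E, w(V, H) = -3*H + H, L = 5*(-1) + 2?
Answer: 1518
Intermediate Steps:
L = -3 (L = -5 + 2 = -3)
w(V, H) = -2*H
a(N, E) = 7*E*N (a(N, E) = 7*(N*E) = 7*(E*N) = 7*E*N)
w(2, L)*(141 + a(2, 8)) = (-2*(-3))*(141 + 7*8*2) = 6*(141 + 112) = 6*253 = 1518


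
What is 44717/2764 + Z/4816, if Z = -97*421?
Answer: 25620901/3327856 ≈ 7.6989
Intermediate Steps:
Z = -40837
44717/2764 + Z/4816 = 44717/2764 - 40837/4816 = 25620901/3327856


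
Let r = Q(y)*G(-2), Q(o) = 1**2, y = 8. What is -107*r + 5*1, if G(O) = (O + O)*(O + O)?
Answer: -1707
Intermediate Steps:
G(O) = 4*O**2 (G(O) = (2*O)*(2*O) = 4*O**2)
Q(o) = 1
r = 16 (r = 1*(4*(-2)**2) = 1*(4*4) = 1*16 = 16)
-107*r + 5*1 = -107*16 + 5*1 = -1712 + 5 = -1707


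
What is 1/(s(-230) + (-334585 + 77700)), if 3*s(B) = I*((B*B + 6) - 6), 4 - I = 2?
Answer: -3/664855 ≈ -4.5123e-6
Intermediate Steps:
I = 2 (I = 4 - 1*2 = 4 - 2 = 2)
s(B) = 2*B²/3 (s(B) = (2*((B*B + 6) - 6))/3 = (2*((B² + 6) - 6))/3 = (2*((6 + B²) - 6))/3 = (2*B²)/3 = 2*B²/3)
1/(s(-230) + (-334585 + 77700)) = 1/((⅔)*(-230)² + (-334585 + 77700)) = 1/((⅔)*52900 - 256885) = 1/(105800/3 - 256885) = 1/(-664855/3) = -3/664855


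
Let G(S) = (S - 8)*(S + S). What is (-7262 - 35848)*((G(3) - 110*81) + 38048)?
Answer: -1254845880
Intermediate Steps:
G(S) = 2*S*(-8 + S) (G(S) = (-8 + S)*(2*S) = 2*S*(-8 + S))
(-7262 - 35848)*((G(3) - 110*81) + 38048) = (-7262 - 35848)*((2*3*(-8 + 3) - 110*81) + 38048) = -43110*((2*3*(-5) - 8910) + 38048) = -43110*((-30 - 8910) + 38048) = -43110*(-8940 + 38048) = -43110*29108 = -1254845880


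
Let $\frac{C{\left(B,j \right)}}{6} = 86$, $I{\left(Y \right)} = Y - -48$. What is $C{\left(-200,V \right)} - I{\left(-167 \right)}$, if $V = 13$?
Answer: $635$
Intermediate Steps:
$I{\left(Y \right)} = 48 + Y$ ($I{\left(Y \right)} = Y + 48 = 48 + Y$)
$C{\left(B,j \right)} = 516$ ($C{\left(B,j \right)} = 6 \cdot 86 = 516$)
$C{\left(-200,V \right)} - I{\left(-167 \right)} = 516 - \left(48 - 167\right) = 516 - -119 = 516 + 119 = 635$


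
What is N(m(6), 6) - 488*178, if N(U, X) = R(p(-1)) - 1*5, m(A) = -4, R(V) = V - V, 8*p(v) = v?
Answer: -86869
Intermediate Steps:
p(v) = v/8
R(V) = 0
N(U, X) = -5 (N(U, X) = 0 - 1*5 = 0 - 5 = -5)
N(m(6), 6) - 488*178 = -5 - 488*178 = -5 - 86864 = -86869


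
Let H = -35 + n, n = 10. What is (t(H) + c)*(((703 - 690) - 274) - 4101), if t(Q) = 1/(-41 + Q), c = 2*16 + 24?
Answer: -2686265/11 ≈ -2.4421e+5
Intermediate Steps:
c = 56 (c = 32 + 24 = 56)
H = -25 (H = -35 + 10 = -25)
(t(H) + c)*(((703 - 690) - 274) - 4101) = (1/(-41 - 25) + 56)*(((703 - 690) - 274) - 4101) = (1/(-66) + 56)*((13 - 274) - 4101) = (-1/66 + 56)*(-261 - 4101) = (3695/66)*(-4362) = -2686265/11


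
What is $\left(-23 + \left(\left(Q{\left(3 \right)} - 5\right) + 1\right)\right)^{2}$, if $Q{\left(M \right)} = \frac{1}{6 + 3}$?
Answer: $\frac{58564}{81} \approx 723.01$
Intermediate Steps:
$Q{\left(M \right)} = \frac{1}{9}$
$\left(-23 + \left(\left(Q{\left(3 \right)} - 5\right) + 1\right)\right)^{2} = \left(-23 + \left(\left(\frac{1}{9} - 5\right) + 1\right)\right)^{2} = \left(-23 + \left(- \frac{44}{9} + 1\right)\right)^{2} = \left(-23 - \frac{35}{9}\right)^{2} = \left(- \frac{242}{9}\right)^{2} = \frac{58564}{81}$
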